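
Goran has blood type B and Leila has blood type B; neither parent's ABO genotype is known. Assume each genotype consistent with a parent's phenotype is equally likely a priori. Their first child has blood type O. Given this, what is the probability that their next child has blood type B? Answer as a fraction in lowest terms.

Possible genotypes: Goran ∈ {BB, BO}; Leila ∈ {BB, BO}.
Weight each parental genotype pair by prior × P(type-O child):
  BO × BO: posterior weight 1; P(next child type B) = 3/4.
Weighted sum = 3/4.

3/4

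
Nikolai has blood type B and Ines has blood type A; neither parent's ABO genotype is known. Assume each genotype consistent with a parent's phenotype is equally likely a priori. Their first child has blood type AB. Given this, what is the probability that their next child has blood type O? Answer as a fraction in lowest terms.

Possible genotypes: Nikolai ∈ {I^B I^B, I^B i}; Ines ∈ {I^A I^A, I^A i}.
Weight each parental genotype pair by prior × P(type-AB child):
  I^B I^B × I^A I^A: posterior weight 4/9; P(next child type O) = 0.
  I^B I^B × I^A i: posterior weight 2/9; P(next child type O) = 0.
  I^B i × I^A I^A: posterior weight 2/9; P(next child type O) = 0.
  I^B i × I^A i: posterior weight 1/9; P(next child type O) = 1/4.
Weighted sum = 1/36.

1/36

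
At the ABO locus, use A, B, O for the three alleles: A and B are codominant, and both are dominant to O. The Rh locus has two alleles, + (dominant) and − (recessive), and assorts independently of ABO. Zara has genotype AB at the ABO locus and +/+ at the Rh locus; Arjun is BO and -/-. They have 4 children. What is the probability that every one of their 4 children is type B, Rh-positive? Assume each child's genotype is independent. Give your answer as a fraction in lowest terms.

1/16

ABO cross AB × BO → 1/4 A, 1/2 B, 1/4 AB.
Rh cross +/+ × -/- → 1 Rh+; so P(type B, Rh-positive) = 1/2 × 1 = 1/2 per child.
All 4 independent: (1/2)^4 = 1/16.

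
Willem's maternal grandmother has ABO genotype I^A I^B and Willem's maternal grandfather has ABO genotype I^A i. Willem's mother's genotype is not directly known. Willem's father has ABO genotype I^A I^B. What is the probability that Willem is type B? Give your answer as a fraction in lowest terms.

1/4

Willem's mother's ABO genotype from I^A I^B × I^A i: 1/4 I^A I^A, 1/4 I^A I^B, 1/4 I^A i, 1/4 I^B i.
Crossing each possibility with the father I^A I^B and summing P(type B): 1/4·0 + 1/4·1/4 + 1/4·1/4 + 1/4·1/2 = 1/4.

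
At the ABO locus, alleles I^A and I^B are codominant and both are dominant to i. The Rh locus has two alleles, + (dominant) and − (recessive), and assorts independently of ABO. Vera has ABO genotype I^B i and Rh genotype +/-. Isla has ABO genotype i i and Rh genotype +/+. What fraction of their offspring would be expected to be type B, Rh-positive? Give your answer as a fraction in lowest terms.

1/2

ABO cross I^B i × i i → offspring phenotypes: 1/2 O, 1/2 B.
Rh cross +/- × +/+ → 1 Rh+.
Independent loci: P(type B, Rh-positive) = 1/2 × 1 = 1/2.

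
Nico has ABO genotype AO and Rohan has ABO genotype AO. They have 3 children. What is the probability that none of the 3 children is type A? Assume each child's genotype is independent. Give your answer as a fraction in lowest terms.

ABO cross AO × AO → 1/4 O, 3/4 A.
So P(type A) = 3/4 per child.
P(not type A) = 1/4 for one child; (1/4)^3 = 1/64.

1/64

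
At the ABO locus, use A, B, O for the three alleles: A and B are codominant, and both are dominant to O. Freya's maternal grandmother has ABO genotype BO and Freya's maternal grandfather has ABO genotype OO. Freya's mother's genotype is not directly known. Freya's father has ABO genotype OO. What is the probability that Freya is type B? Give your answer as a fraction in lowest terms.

1/4

Freya's mother's ABO genotype from BO × OO: 1/2 BO, 1/2 OO.
Crossing each possibility with the father OO and summing P(type B): 1/2·1/2 + 1/2·0 = 1/4.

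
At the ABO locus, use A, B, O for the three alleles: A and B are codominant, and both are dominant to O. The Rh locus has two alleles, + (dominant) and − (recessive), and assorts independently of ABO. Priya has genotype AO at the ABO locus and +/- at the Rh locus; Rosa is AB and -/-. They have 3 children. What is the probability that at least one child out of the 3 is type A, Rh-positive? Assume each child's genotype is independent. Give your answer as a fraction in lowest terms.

37/64

ABO cross AO × AB → 1/2 A, 1/4 B, 1/4 AB.
Rh cross +/- × -/- → 1/2 Rh+, 1/2 Rh-; so P(type A, Rh-positive) = 1/2 × 1/2 = 1/4 per child.
P(none) = (3/4)^3 = 27/64; P(at least one) = 1 − 27/64 = 37/64.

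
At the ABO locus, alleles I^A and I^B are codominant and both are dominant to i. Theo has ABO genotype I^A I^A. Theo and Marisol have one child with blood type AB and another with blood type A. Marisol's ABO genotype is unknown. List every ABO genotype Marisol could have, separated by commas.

For each candidate genotype of Marisol, check whether crossing it with I^A I^A can produce every observed child phenotype.
  I^A I^A → possible child types {A} ✗
  I^A I^B → possible child types {A, AB} ✓
  I^A i → possible child types {A} ✗
  I^B I^B → possible child types {AB} ✗
  I^B i → possible child types {A, AB} ✓
  i i → possible child types {A} ✗

I^A I^B, I^B i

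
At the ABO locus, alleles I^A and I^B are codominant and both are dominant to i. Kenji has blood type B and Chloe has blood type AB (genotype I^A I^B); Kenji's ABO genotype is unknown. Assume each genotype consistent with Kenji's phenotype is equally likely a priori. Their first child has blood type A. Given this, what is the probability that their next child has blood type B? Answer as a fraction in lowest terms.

1/2

Possible genotypes: Kenji ∈ {I^B I^B, I^B i}; Chloe ∈ {I^A I^B}.
Weight each parental genotype pair by prior × P(type-A child):
  I^B i × I^A I^B: posterior weight 1; P(next child type B) = 1/2.
Weighted sum = 1/2.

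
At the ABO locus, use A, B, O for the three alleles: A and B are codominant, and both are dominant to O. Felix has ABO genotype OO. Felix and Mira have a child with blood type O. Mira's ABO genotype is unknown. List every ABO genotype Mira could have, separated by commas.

AO, BO, OO

For each candidate genotype of Mira, check whether crossing it with OO can produce every observed child phenotype.
  AA → possible child types {A} ✗
  AB → possible child types {A, B} ✗
  AO → possible child types {O, A} ✓
  BB → possible child types {B} ✗
  BO → possible child types {O, B} ✓
  OO → possible child types {O} ✓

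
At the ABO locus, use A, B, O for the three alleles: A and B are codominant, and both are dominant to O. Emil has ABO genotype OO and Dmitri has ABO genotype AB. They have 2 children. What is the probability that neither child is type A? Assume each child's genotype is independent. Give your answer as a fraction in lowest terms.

1/4

ABO cross OO × AB → 1/2 A, 1/2 B.
So P(type A) = 1/2 per child.
P(not type A) = 1/2 for one child; (1/2)^2 = 1/4.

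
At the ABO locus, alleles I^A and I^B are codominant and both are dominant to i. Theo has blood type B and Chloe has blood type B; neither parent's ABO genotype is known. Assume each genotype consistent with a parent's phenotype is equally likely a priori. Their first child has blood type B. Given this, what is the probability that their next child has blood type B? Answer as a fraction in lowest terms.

Possible genotypes: Theo ∈ {I^B I^B, I^B i}; Chloe ∈ {I^B I^B, I^B i}.
Weight each parental genotype pair by prior × P(type-B child):
  I^B I^B × I^B I^B: posterior weight 4/15; P(next child type B) = 1.
  I^B I^B × I^B i: posterior weight 4/15; P(next child type B) = 1.
  I^B i × I^B I^B: posterior weight 4/15; P(next child type B) = 1.
  I^B i × I^B i: posterior weight 1/5; P(next child type B) = 3/4.
Weighted sum = 19/20.

19/20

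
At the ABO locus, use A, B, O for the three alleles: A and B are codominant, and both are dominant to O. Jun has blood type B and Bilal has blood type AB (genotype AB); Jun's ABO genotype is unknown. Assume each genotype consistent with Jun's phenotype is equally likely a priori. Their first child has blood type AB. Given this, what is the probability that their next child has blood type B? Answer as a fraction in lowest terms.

1/2

Possible genotypes: Jun ∈ {BB, BO}; Bilal ∈ {AB}.
Weight each parental genotype pair by prior × P(type-AB child):
  BB × AB: posterior weight 2/3; P(next child type B) = 1/2.
  BO × AB: posterior weight 1/3; P(next child type B) = 1/2.
Weighted sum = 1/2.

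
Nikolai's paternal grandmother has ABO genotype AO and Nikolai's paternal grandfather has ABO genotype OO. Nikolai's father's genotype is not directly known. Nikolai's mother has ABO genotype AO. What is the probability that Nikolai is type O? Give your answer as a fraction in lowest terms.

Nikolai's father's ABO genotype from AO × OO: 1/2 AO, 1/2 OO.
Crossing each possibility with the mother AO and summing P(type O): 1/2·1/4 + 1/2·1/2 = 3/8.

3/8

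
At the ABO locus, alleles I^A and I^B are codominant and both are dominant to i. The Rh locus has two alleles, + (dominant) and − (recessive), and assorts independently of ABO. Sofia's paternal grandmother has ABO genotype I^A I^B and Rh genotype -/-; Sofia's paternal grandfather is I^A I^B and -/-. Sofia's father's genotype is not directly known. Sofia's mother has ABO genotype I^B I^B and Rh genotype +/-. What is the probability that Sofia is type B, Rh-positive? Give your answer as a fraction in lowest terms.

1/4

Sofia's father's ABO genotype from I^A I^B × I^A I^B: 1/4 I^A I^A, 1/2 I^A I^B, 1/4 I^B I^B.
Crossing each possibility with the mother I^B I^B and summing P(type B): 1/4·0 + 1/2·1/2 + 1/4·1 = 1/2.
Similarly for Rh via the father's Rh distribution: P(Rh+) = 1/2.
Independent loci: 1/2 × 1/2 = 1/4.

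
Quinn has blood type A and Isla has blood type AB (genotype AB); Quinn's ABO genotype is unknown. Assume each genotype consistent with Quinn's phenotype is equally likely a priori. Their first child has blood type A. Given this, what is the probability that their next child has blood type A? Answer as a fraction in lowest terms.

Possible genotypes: Quinn ∈ {AA, AO}; Isla ∈ {AB}.
Weight each parental genotype pair by prior × P(type-A child):
  AA × AB: posterior weight 1/2; P(next child type A) = 1/2.
  AO × AB: posterior weight 1/2; P(next child type A) = 1/2.
Weighted sum = 1/2.

1/2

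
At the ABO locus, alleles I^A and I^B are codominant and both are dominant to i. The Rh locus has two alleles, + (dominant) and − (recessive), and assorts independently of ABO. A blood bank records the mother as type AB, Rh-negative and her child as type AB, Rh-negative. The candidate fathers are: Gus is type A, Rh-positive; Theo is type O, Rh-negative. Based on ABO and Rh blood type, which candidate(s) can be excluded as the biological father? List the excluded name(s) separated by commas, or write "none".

Theo

A candidate is excluded only if no genotype consistent with his phenotype could produce a type AB, Rh-negative child with a type AB, Rh-negative mother.
Theo (type O, Rh-): no genotype consistent with that phenotype can produce a type-AB Rh- child with a type-AB mother.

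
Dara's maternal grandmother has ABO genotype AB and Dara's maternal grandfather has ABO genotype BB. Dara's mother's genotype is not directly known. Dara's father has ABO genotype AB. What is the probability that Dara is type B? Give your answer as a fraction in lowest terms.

Dara's mother's ABO genotype from AB × BB: 1/2 AB, 1/2 BB.
Crossing each possibility with the father AB and summing P(type B): 1/2·1/4 + 1/2·1/2 = 3/8.

3/8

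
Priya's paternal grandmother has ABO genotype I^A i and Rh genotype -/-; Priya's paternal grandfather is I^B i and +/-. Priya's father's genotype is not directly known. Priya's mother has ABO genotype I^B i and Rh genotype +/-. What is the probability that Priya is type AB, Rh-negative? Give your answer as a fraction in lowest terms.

Priya's father's ABO genotype from I^A i × I^B i: 1/4 I^A I^B, 1/4 I^A i, 1/4 I^B i, 1/4 i i.
Crossing each possibility with the mother I^B i and summing P(type AB): 1/4·1/4 + 1/4·1/4 + 1/4·0 + 1/4·0 = 1/8.
Similarly for Rh via the father's Rh distribution: P(Rh-) = 3/8.
Independent loci: 1/8 × 3/8 = 3/64.

3/64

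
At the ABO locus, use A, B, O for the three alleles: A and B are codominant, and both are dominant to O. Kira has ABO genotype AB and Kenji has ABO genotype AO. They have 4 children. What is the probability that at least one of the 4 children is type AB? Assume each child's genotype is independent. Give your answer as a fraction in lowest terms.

ABO cross AB × AO → 1/2 A, 1/4 B, 1/4 AB.
So P(type AB) = 1/4 per child.
P(none) = (3/4)^4 = 81/256; P(at least one) = 1 − 81/256 = 175/256.

175/256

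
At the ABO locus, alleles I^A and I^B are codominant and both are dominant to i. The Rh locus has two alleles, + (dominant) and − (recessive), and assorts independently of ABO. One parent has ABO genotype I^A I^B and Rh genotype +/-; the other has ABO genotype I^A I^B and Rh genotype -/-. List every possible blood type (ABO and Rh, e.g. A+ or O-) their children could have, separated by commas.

Gametes from I^A I^B × I^A I^B give offspring ABO genotypes I^A I^A, I^A I^B, I^B I^B, i.e. phenotypes A, B, AB.
Rh cross +/- × -/- → phenotypes Rh+, Rh-.
Combining independently: A+, A-, B+, B-, AB+, AB-.

A+, A-, B+, B-, AB+, AB-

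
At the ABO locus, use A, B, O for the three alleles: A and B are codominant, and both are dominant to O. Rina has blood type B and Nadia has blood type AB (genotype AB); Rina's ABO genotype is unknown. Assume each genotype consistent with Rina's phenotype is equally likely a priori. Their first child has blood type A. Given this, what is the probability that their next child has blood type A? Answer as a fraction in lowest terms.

1/4

Possible genotypes: Rina ∈ {BB, BO}; Nadia ∈ {AB}.
Weight each parental genotype pair by prior × P(type-A child):
  BO × AB: posterior weight 1; P(next child type A) = 1/4.
Weighted sum = 1/4.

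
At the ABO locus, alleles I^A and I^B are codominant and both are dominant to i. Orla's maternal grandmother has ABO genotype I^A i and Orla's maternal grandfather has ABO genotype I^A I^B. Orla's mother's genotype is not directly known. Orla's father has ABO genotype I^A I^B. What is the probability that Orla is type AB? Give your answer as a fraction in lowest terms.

3/8

Orla's mother's ABO genotype from I^A i × I^A I^B: 1/4 I^A I^A, 1/4 I^A I^B, 1/4 I^A i, 1/4 I^B i.
Crossing each possibility with the father I^A I^B and summing P(type AB): 1/4·1/2 + 1/4·1/2 + 1/4·1/4 + 1/4·1/4 = 3/8.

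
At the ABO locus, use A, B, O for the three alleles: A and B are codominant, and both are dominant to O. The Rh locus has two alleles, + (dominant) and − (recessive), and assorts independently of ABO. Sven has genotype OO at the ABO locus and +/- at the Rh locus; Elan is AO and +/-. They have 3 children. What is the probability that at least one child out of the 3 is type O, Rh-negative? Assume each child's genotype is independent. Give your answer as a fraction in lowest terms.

ABO cross OO × AO → 1/2 O, 1/2 A.
Rh cross +/- × +/- → 3/4 Rh+, 1/4 Rh-; so P(type O, Rh-negative) = 1/2 × 1/4 = 1/8 per child.
P(none) = (7/8)^3 = 343/512; P(at least one) = 1 − 343/512 = 169/512.

169/512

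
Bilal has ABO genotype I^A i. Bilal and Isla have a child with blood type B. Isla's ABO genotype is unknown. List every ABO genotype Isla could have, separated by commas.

I^A I^B, I^B I^B, I^B i

For each candidate genotype of Isla, check whether crossing it with I^A i can produce every observed child phenotype.
  I^A I^A → possible child types {A} ✗
  I^A I^B → possible child types {A, B, AB} ✓
  I^A i → possible child types {O, A} ✗
  I^B I^B → possible child types {B, AB} ✓
  I^B i → possible child types {O, A, B, AB} ✓
  i i → possible child types {O, A} ✗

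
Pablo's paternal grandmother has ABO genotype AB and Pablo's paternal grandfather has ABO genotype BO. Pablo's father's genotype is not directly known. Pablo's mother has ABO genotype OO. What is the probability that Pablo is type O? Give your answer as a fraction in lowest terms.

1/4

Pablo's father's ABO genotype from AB × BO: 1/4 AB, 1/4 AO, 1/4 BB, 1/4 BO.
Crossing each possibility with the mother OO and summing P(type O): 1/4·0 + 1/4·1/2 + 1/4·0 + 1/4·1/2 = 1/4.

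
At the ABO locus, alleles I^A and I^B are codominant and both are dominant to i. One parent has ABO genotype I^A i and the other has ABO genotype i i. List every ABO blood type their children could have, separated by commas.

O, A

Gametes from I^A i × i i give offspring ABO genotypes I^A i, i i, i.e. phenotypes O, A.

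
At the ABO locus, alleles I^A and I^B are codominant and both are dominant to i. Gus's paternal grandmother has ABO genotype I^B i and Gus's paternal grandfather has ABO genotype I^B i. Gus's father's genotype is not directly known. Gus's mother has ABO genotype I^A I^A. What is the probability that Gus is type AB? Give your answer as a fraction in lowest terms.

Gus's father's ABO genotype from I^B i × I^B i: 1/4 I^B I^B, 1/2 I^B i, 1/4 i i.
Crossing each possibility with the mother I^A I^A and summing P(type AB): 1/4·1 + 1/2·1/2 + 1/4·0 = 1/2.

1/2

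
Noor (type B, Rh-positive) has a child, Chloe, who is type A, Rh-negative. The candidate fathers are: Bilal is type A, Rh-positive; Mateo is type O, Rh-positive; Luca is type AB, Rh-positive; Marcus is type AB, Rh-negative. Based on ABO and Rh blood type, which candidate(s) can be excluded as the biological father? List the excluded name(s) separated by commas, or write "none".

Mateo

A candidate is excluded only if no genotype consistent with his phenotype could produce a type A, Rh-negative child with a type B, Rh-positive mother.
Mateo (type O, Rh+): no genotype consistent with that phenotype can produce a type-A Rh- child with a type-B mother.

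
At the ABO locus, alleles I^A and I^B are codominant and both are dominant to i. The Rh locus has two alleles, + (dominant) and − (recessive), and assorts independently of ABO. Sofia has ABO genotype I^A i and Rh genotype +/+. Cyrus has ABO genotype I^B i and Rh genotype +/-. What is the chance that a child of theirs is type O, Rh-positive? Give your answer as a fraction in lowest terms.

ABO cross I^A i × I^B i → offspring phenotypes: 1/4 O, 1/4 A, 1/4 B, 1/4 AB.
Rh cross +/+ × +/- → 1 Rh+.
Independent loci: P(type O, Rh-positive) = 1/4 × 1 = 1/4.

1/4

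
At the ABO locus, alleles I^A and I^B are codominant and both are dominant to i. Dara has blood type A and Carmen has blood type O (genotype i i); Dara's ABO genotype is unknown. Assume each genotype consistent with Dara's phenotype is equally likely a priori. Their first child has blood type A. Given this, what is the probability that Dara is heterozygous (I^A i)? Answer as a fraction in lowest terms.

1/3

Possible genotypes: Dara ∈ {I^A I^A, I^A i}; Carmen ∈ {i i}.
Weight each parental genotype pair by prior × P(type-A child):
  I^A I^A × i i: posterior weight 2/3.
  I^A i × i i: posterior weight 1/3.
Sum the posterior weight over pairs where Dara is I^A i: 1/3.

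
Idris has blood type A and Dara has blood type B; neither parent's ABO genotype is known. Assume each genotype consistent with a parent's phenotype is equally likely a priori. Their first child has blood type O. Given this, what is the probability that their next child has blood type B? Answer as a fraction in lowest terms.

1/4

Possible genotypes: Idris ∈ {AA, AO}; Dara ∈ {BB, BO}.
Weight each parental genotype pair by prior × P(type-O child):
  AO × BO: posterior weight 1; P(next child type B) = 1/4.
Weighted sum = 1/4.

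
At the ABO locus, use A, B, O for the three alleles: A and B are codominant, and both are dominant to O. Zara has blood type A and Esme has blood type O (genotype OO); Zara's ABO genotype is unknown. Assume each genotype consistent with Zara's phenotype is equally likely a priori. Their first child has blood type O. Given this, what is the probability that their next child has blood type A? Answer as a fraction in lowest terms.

1/2

Possible genotypes: Zara ∈ {AA, AO}; Esme ∈ {OO}.
Weight each parental genotype pair by prior × P(type-O child):
  AO × OO: posterior weight 1; P(next child type A) = 1/2.
Weighted sum = 1/2.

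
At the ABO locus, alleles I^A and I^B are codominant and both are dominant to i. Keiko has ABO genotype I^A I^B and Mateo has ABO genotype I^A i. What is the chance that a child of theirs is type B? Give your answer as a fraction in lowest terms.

ABO cross I^A I^B × I^A i → offspring phenotypes: 1/2 A, 1/4 B, 1/4 AB.
So P(type B) = 1/4.

1/4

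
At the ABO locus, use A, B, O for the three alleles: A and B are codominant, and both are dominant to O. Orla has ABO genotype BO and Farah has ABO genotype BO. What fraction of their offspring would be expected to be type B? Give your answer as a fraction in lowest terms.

ABO cross BO × BO → offspring phenotypes: 1/4 O, 3/4 B.
So P(type B) = 3/4.

3/4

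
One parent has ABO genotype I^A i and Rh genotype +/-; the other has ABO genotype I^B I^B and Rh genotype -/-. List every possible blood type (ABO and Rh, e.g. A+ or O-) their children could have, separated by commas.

B+, B-, AB+, AB-

Gametes from I^A i × I^B I^B give offspring ABO genotypes I^A I^B, I^B i, i.e. phenotypes B, AB.
Rh cross +/- × -/- → phenotypes Rh+, Rh-.
Combining independently: B+, B-, AB+, AB-.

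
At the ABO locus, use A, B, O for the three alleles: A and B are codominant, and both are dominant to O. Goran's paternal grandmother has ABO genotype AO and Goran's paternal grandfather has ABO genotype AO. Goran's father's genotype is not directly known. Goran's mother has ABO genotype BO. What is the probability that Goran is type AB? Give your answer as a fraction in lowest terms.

1/4

Goran's father's ABO genotype from AO × AO: 1/4 AA, 1/2 AO, 1/4 OO.
Crossing each possibility with the mother BO and summing P(type AB): 1/4·1/2 + 1/2·1/4 + 1/4·0 = 1/4.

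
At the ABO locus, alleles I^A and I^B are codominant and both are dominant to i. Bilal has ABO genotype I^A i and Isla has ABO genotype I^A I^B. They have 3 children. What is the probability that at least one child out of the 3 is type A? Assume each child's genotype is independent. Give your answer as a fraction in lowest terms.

ABO cross I^A i × I^A I^B → 1/2 A, 1/4 B, 1/4 AB.
So P(type A) = 1/2 per child.
P(none) = (1/2)^3 = 1/8; P(at least one) = 1 − 1/8 = 7/8.

7/8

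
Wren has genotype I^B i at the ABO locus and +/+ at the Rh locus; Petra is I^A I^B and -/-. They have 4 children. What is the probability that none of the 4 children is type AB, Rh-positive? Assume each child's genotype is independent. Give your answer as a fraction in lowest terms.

ABO cross I^B i × I^A I^B → 1/4 A, 1/2 B, 1/4 AB.
Rh cross +/+ × -/- → 1 Rh+; so P(type AB, Rh-positive) = 1/4 × 1 = 1/4 per child.
P(not type AB, Rh-positive) = 3/4 for one child; (3/4)^4 = 81/256.

81/256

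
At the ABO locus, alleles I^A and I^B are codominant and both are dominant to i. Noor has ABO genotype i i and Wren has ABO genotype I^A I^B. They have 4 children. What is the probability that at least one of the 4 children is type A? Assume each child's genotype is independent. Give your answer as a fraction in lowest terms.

15/16

ABO cross i i × I^A I^B → 1/2 A, 1/2 B.
So P(type A) = 1/2 per child.
P(none) = (1/2)^4 = 1/16; P(at least one) = 1 − 1/16 = 15/16.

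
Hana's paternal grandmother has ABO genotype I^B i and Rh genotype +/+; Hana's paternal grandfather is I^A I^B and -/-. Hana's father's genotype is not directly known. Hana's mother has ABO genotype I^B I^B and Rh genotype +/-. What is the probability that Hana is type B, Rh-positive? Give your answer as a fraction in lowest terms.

9/16

Hana's father's ABO genotype from I^B i × I^A I^B: 1/4 I^A I^B, 1/4 I^A i, 1/4 I^B I^B, 1/4 I^B i.
Crossing each possibility with the mother I^B I^B and summing P(type B): 1/4·1/2 + 1/4·1/2 + 1/4·1 + 1/4·1 = 3/4.
Similarly for Rh via the father's Rh distribution: P(Rh+) = 3/4.
Independent loci: 3/4 × 3/4 = 9/16.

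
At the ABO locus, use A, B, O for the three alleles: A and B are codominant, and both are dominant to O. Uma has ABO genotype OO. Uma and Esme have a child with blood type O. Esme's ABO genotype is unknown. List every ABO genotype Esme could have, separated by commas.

AO, BO, OO

For each candidate genotype of Esme, check whether crossing it with OO can produce every observed child phenotype.
  AA → possible child types {A} ✗
  AB → possible child types {A, B} ✗
  AO → possible child types {O, A} ✓
  BB → possible child types {B} ✗
  BO → possible child types {O, B} ✓
  OO → possible child types {O} ✓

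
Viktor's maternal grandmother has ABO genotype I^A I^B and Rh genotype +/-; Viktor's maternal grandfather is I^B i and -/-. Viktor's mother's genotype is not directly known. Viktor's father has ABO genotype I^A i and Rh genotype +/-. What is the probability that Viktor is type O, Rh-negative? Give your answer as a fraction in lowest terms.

3/64

Viktor's mother's ABO genotype from I^A I^B × I^B i: 1/4 I^A I^B, 1/4 I^A i, 1/4 I^B I^B, 1/4 I^B i.
Crossing each possibility with the father I^A i and summing P(type O): 1/4·0 + 1/4·1/4 + 1/4·0 + 1/4·1/4 = 1/8.
Similarly for Rh via the mother's Rh distribution: P(Rh-) = 3/8.
Independent loci: 1/8 × 3/8 = 3/64.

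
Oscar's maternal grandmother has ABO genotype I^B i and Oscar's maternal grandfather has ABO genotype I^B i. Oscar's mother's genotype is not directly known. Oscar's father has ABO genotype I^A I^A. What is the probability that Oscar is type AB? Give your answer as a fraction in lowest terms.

1/2

Oscar's mother's ABO genotype from I^B i × I^B i: 1/4 I^B I^B, 1/2 I^B i, 1/4 i i.
Crossing each possibility with the father I^A I^A and summing P(type AB): 1/4·1 + 1/2·1/2 + 1/4·0 = 1/2.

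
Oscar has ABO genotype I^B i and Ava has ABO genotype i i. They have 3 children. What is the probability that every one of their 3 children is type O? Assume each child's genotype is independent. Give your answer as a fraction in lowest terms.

ABO cross I^B i × i i → 1/2 O, 1/2 B.
So P(type O) = 1/2 per child.
All 3 independent: (1/2)^3 = 1/8.

1/8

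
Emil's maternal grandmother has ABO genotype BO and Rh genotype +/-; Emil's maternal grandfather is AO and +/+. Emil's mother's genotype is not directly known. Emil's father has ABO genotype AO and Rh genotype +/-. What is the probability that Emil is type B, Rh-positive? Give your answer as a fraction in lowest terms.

Emil's mother's ABO genotype from BO × AO: 1/4 AB, 1/4 AO, 1/4 BO, 1/4 OO.
Crossing each possibility with the father AO and summing P(type B): 1/4·1/4 + 1/4·0 + 1/4·1/4 + 1/4·0 = 1/8.
Similarly for Rh via the mother's Rh distribution: P(Rh+) = 7/8.
Independent loci: 1/8 × 7/8 = 7/64.

7/64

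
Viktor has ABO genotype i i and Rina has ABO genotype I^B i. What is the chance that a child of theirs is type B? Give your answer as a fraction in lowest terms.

ABO cross i i × I^B i → offspring phenotypes: 1/2 O, 1/2 B.
So P(type B) = 1/2.

1/2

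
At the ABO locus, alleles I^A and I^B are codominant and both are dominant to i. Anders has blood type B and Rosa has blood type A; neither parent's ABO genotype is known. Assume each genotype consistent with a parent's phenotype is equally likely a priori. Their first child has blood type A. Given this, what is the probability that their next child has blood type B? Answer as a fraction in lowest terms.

Possible genotypes: Anders ∈ {I^B I^B, I^B i}; Rosa ∈ {I^A I^A, I^A i}.
Weight each parental genotype pair by prior × P(type-A child):
  I^B i × I^A I^A: posterior weight 2/3; P(next child type B) = 0.
  I^B i × I^A i: posterior weight 1/3; P(next child type B) = 1/4.
Weighted sum = 1/12.

1/12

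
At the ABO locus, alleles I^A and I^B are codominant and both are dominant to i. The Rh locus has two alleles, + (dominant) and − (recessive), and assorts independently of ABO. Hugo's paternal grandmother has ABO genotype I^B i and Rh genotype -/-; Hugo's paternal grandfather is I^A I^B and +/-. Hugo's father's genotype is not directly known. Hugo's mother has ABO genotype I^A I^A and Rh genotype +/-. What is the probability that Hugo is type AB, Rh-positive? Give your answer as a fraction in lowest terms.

Hugo's father's ABO genotype from I^B i × I^A I^B: 1/4 I^A I^B, 1/4 I^A i, 1/4 I^B I^B, 1/4 I^B i.
Crossing each possibility with the mother I^A I^A and summing P(type AB): 1/4·1/2 + 1/4·0 + 1/4·1 + 1/4·1/2 = 1/2.
Similarly for Rh via the father's Rh distribution: P(Rh+) = 5/8.
Independent loci: 1/2 × 5/8 = 5/16.

5/16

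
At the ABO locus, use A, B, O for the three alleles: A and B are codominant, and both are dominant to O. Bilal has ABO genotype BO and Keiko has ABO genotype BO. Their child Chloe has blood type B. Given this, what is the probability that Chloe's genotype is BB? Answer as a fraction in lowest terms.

Cross BO × BO → 1/4 BB, 1/2 BO, 1/4 OO.
Type-B genotypes among offspring: BB (1/4), BO (1/2); total 3/4.
P(BB | type B) = (1/4) / (3/4) = 1/3.

1/3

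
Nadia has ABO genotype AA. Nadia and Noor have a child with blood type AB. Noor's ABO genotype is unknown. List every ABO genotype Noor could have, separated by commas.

For each candidate genotype of Noor, check whether crossing it with AA can produce every observed child phenotype.
  AA → possible child types {A} ✗
  AB → possible child types {A, AB} ✓
  AO → possible child types {A} ✗
  BB → possible child types {AB} ✓
  BO → possible child types {A, AB} ✓
  OO → possible child types {A} ✗

AB, BB, BO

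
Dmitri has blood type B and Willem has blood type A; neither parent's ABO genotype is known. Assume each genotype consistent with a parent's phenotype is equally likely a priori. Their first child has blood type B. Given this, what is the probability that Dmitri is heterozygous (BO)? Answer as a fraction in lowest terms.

Possible genotypes: Dmitri ∈ {BB, BO}; Willem ∈ {AA, AO}.
Weight each parental genotype pair by prior × P(type-B child):
  BB × AO: posterior weight 2/3.
  BO × AO: posterior weight 1/3.
Sum the posterior weight over pairs where Dmitri is BO: 1/3.

1/3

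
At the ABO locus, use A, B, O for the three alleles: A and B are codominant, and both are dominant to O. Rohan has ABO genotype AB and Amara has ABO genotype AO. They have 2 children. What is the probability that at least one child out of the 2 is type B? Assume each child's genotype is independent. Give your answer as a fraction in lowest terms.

ABO cross AB × AO → 1/2 A, 1/4 B, 1/4 AB.
So P(type B) = 1/4 per child.
P(none) = (3/4)^2 = 9/16; P(at least one) = 1 − 9/16 = 7/16.

7/16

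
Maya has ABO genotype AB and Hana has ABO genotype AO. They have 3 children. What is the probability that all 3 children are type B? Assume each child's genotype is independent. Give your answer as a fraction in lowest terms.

ABO cross AB × AO → 1/2 A, 1/4 B, 1/4 AB.
So P(type B) = 1/4 per child.
All 3 independent: (1/4)^3 = 1/64.

1/64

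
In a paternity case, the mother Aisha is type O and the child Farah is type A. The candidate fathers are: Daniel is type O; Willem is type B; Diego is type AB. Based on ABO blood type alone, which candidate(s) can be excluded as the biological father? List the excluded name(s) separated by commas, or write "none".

Daniel, Willem

A candidate is excluded only if no genotype consistent with his phenotype could produce a type A child with a type O mother.
Daniel (type O): no genotype consistent with that phenotype can produce a type-A child with a type-O mother.
Willem (type B): no genotype consistent with that phenotype can produce a type-A child with a type-O mother.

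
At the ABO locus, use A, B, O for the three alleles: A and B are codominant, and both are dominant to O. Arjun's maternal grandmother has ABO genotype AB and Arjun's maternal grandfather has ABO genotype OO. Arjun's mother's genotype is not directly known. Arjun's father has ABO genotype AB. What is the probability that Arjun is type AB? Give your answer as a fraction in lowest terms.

Arjun's mother's ABO genotype from AB × OO: 1/2 AO, 1/2 BO.
Crossing each possibility with the father AB and summing P(type AB): 1/2·1/4 + 1/2·1/4 = 1/4.

1/4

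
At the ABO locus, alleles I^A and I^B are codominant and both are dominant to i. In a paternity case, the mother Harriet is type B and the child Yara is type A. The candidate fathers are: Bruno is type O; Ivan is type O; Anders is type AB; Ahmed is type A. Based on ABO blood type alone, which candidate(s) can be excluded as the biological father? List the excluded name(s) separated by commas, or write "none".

A candidate is excluded only if no genotype consistent with his phenotype could produce a type A child with a type B mother.
Bruno (type O): no genotype consistent with that phenotype can produce a type-A child with a type-B mother.
Ivan (type O): no genotype consistent with that phenotype can produce a type-A child with a type-B mother.

Bruno, Ivan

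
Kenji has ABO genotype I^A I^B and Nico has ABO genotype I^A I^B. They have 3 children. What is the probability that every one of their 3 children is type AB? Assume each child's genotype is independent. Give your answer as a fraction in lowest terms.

1/8

ABO cross I^A I^B × I^A I^B → 1/4 A, 1/4 B, 1/2 AB.
So P(type AB) = 1/2 per child.
All 3 independent: (1/2)^3 = 1/8.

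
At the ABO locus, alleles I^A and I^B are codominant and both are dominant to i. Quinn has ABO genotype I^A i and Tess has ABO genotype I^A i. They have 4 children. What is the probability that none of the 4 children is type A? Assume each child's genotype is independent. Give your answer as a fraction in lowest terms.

1/256

ABO cross I^A i × I^A i → 1/4 O, 3/4 A.
So P(type A) = 3/4 per child.
P(not type A) = 1/4 for one child; (1/4)^4 = 1/256.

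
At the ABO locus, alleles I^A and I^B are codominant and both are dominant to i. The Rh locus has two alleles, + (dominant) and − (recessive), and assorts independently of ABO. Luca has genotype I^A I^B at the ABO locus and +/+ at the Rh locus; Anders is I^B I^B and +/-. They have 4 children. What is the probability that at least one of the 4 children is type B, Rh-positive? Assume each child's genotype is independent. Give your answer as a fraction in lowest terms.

15/16

ABO cross I^A I^B × I^B I^B → 1/2 B, 1/2 AB.
Rh cross +/+ × +/- → 1 Rh+; so P(type B, Rh-positive) = 1/2 × 1 = 1/2 per child.
P(none) = (1/2)^4 = 1/16; P(at least one) = 1 − 1/16 = 15/16.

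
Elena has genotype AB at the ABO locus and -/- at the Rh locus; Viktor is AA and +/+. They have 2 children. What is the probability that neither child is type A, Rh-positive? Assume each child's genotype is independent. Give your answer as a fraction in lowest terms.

ABO cross AB × AA → 1/2 A, 1/2 AB.
Rh cross -/- × +/+ → 1 Rh+; so P(type A, Rh-positive) = 1/2 × 1 = 1/2 per child.
P(not type A, Rh-positive) = 1/2 for one child; (1/2)^2 = 1/4.

1/4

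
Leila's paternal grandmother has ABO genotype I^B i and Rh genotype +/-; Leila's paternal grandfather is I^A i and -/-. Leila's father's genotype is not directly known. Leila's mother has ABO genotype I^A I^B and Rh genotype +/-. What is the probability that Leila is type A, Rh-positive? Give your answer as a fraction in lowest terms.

Leila's father's ABO genotype from I^B i × I^A i: 1/4 I^A I^B, 1/4 I^A i, 1/4 I^B i, 1/4 i i.
Crossing each possibility with the mother I^A I^B and summing P(type A): 1/4·1/4 + 1/4·1/2 + 1/4·1/4 + 1/4·1/2 = 3/8.
Similarly for Rh via the father's Rh distribution: P(Rh+) = 5/8.
Independent loci: 3/8 × 5/8 = 15/64.

15/64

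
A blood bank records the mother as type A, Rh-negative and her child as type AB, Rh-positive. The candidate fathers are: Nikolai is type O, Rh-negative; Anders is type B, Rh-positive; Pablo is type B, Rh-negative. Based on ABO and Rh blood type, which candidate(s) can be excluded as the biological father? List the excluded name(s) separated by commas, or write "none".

A candidate is excluded only if no genotype consistent with his phenotype could produce a type AB, Rh-positive child with a type A, Rh-negative mother.
Nikolai (type O, Rh-): no genotype consistent with that phenotype can produce a type-AB Rh+ child with a type-A mother.
Pablo (type B, Rh-): no genotype consistent with that phenotype can produce a type-AB Rh+ child with a type-A mother.

Nikolai, Pablo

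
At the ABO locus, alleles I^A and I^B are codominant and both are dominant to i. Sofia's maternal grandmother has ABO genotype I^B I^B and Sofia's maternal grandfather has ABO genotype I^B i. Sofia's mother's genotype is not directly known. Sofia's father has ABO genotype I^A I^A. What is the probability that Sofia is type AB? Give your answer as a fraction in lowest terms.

Sofia's mother's ABO genotype from I^B I^B × I^B i: 1/2 I^B I^B, 1/2 I^B i.
Crossing each possibility with the father I^A I^A and summing P(type AB): 1/2·1 + 1/2·1/2 = 3/4.

3/4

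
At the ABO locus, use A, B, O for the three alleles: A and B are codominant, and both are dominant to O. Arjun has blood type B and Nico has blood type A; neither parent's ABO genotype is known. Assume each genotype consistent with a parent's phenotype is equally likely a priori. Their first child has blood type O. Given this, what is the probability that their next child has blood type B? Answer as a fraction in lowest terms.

Possible genotypes: Arjun ∈ {BB, BO}; Nico ∈ {AA, AO}.
Weight each parental genotype pair by prior × P(type-O child):
  BO × AO: posterior weight 1; P(next child type B) = 1/4.
Weighted sum = 1/4.

1/4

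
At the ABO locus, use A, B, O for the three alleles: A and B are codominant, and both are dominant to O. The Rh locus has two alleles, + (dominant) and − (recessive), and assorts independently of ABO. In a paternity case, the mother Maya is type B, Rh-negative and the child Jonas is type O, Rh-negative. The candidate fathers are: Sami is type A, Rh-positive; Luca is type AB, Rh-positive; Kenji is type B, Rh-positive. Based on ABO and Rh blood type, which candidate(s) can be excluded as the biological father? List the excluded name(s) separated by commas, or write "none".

A candidate is excluded only if no genotype consistent with his phenotype could produce a type O, Rh-negative child with a type B, Rh-negative mother.
Luca (type AB, Rh+): no genotype consistent with that phenotype can produce a type-O Rh- child with a type-B mother.

Luca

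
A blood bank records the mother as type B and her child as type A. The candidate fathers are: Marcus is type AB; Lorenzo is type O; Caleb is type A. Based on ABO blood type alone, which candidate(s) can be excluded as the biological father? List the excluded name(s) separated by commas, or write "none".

A candidate is excluded only if no genotype consistent with his phenotype could produce a type A child with a type B mother.
Lorenzo (type O): no genotype consistent with that phenotype can produce a type-A child with a type-B mother.

Lorenzo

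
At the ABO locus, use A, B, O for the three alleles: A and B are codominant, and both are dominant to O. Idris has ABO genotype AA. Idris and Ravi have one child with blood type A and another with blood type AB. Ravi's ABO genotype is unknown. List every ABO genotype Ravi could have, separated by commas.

For each candidate genotype of Ravi, check whether crossing it with AA can produce every observed child phenotype.
  AA → possible child types {A} ✗
  AB → possible child types {A, AB} ✓
  AO → possible child types {A} ✗
  BB → possible child types {AB} ✗
  BO → possible child types {A, AB} ✓
  OO → possible child types {A} ✗

AB, BO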